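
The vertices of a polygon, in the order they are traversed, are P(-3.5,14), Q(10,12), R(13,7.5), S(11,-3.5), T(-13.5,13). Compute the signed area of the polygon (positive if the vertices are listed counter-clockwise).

P→Q: (-3.5)(12) − (10)(14) = -182
Q→R: (10)(7.5) − (13)(12) = -81
R→S: (13)(-3.5) − (11)(7.5) = -128
S→T: (11)(13) − (-13.5)(-3.5) = 95.75
T→P: (-13.5)(14) − (-3.5)(13) = -143.5
Σ = -438.75
Signed area = Σ/2 = -219.375 (negative ⇒ clockwise traversal).

-219.375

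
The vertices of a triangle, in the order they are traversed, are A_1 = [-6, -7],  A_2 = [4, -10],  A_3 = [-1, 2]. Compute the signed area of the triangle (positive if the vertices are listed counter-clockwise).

52.5

Apply the shoelace formula: 2A = Σ (x_i·y_{i+1} − x_{i+1}·y_i), indices taken mod 3.
Σ = (88) + (-2) + (19) = 105
Signed area = Σ/2 = 52.5 (positive ⇒ counter-clockwise traversal).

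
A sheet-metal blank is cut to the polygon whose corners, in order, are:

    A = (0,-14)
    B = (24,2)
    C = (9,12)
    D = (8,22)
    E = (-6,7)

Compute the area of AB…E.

Apply the surveyor's formula: 2A = Σ (x_i·y_{i+1} − x_{i+1}·y_i), indices taken mod 5.
Σ = (336) + (270) + (102) + (188) + (84) = 980
Area = |Σ|/2 = 490.

490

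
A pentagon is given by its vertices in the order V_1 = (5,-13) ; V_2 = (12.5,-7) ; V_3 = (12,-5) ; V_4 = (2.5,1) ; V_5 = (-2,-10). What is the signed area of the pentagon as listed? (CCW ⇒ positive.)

Σ = (127.5) + (21.5) + (24.5) + (-23) + (76) = 226.5
Signed area = Σ/2 = 113.25 (positive ⇒ counter-clockwise traversal).

113.25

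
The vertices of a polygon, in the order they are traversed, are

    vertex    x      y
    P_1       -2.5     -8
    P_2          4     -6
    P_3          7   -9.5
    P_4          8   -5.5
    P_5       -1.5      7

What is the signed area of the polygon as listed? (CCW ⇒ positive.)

Σ = (47) + (4) + (37.5) + (47.75) + (29.5) = 165.75
Signed area = Σ/2 = 82.875 (positive ⇒ counter-clockwise traversal).

82.875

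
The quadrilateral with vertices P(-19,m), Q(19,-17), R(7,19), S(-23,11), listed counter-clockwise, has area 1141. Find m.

The doubled signed area Σ (x_i y_{i+1} − x_{i+1} y_i) is linear in m.
With m=0 it equals 1526; the coefficient of m is -42 (from the two edges through P).
So -42·m + 1526 = 2·1141 = 2282 ⇒ m = -18.

-18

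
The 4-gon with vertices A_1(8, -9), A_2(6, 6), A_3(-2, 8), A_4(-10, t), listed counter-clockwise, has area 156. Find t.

Write out the shoelace sum; only the two edges meeting at A_4 involve t:
2·Area = [((-2)·t − (-10)·8) + ((-10)·(-9) − 8·t)] + 162
       = -10·t + 332 = 312
⇒ t = 2.

2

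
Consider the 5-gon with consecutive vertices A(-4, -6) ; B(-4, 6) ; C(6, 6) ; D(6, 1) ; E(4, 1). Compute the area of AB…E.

Σ = (-48) + (-60) + (-30) + (2) + (-20) = -156
Area = |Σ|/2 = 78.

78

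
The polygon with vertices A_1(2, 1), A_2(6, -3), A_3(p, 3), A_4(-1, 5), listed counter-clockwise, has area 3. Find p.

Write out the shoelace sum; only the two edges meeting at A_3 involve p:
2·Area = [(6·3 − p·(-3)) + (p·5 − (-1)·3)] + -23
       = 8·p + -2 = 6
⇒ p = 1.

1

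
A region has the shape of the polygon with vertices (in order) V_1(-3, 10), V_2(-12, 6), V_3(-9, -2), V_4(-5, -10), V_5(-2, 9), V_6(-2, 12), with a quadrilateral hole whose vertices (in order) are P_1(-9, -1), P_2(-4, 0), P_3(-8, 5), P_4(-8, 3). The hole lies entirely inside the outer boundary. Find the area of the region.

89

Outer boundary:
Apply the surveyor's formula: 2A = Σ (x_i·y_{i+1} − x_{i+1}·y_i), indices taken mod 6.
V_1→V_2: (-3)(6) − (-12)(10) = 102
V_2→V_3: (-12)(-2) − (-9)(6) = 78
V_3→V_4: (-9)(-10) − (-5)(-2) = 80
V_4→V_5: (-5)(9) − (-2)(-10) = -65
V_5→V_6: (-2)(12) − (-2)(9) = -6
V_6→V_1: (-2)(10) − (-3)(12) = 16
Σ = 205
Area = |Σ|/2 = 102.5.
Hole:
Apply the shoelace formula: 2A = Σ (x_i·y_{i+1} − x_{i+1}·y_i), indices taken mod 4.
Cross-terms: -4, -20, 16, 35  ⇒  Σ = 27
Area = |Σ|/2 = 13.5.
Net area = 102.5 − 13.5 = 89.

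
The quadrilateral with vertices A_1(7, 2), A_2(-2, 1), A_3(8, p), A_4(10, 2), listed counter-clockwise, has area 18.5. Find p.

Write out the shoelace sum; only the two edges meeting at A_3 involve p:
2·Area = [((-2)·p − 8·1) + (8·2 − 10·p)] + 17
       = -12·p + 25 = 37
⇒ p = -1.

-1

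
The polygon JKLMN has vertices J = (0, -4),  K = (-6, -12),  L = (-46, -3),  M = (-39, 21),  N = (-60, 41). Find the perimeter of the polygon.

|JK| = √((-6)² + (-8)²) = √100 = 10
|KL| = √((-40)² + (9)²) = √1681 = 41
|LM| = √((7)² + (24)²) = √625 = 25
|MN| = √((-21)² + (20)²) = √841 = 29
|NJ| = √((60)² + (-45)²) = √5625 = 75
Perimeter = 10 + 41 + 25 + 29 + 75 = 180.

180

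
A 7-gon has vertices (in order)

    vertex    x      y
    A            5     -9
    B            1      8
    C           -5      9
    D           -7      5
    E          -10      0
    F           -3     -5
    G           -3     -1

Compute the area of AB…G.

128

Σ = (49) + (49) + (38) + (50) + (50) + (-12) + (32) = 256
Area = |Σ|/2 = 128.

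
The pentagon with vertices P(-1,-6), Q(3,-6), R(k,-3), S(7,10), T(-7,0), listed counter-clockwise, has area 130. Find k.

Write out the shoelace sum; only the two edges meeting at R involve k:
2·Area = [(3·(-3) − k·(-6)) + (k·10 − 7·(-3))] + 136
       = 16·k + 148 = 260
⇒ k = 7.

7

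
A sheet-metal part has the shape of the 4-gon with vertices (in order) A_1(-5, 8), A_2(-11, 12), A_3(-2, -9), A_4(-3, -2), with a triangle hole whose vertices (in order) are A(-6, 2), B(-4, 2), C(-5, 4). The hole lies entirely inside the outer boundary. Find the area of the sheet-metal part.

45

Outer boundary:
Apply the surveyor's formula: 2A = Σ (x_i·y_{i+1} − x_{i+1}·y_i), indices taken mod 4.
Σ = (28) + (123) + (-23) + (-34) = 94
Area = |Σ|/2 = 47.
Hole:
Apply Gauss's area formula: 2A = Σ (x_i·y_{i+1} − x_{i+1}·y_i), indices taken mod 3.
Σ = (-4) + (-6) + (14) = 4
Area = |Σ|/2 = 2.
Net area = 47 − 2 = 45.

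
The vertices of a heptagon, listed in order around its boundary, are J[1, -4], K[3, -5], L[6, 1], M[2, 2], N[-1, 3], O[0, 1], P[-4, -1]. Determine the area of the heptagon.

39

Apply Gauss's area formula: 2A = Σ (x_i·y_{i+1} − x_{i+1}·y_i), indices taken mod 7.
J→K: (1)(-5) − (3)(-4) = 7
K→L: (3)(1) − (6)(-5) = 33
L→M: (6)(2) − (2)(1) = 10
M→N: (2)(3) − (-1)(2) = 8
N→O: (-1)(1) − (0)(3) = -1
O→P: (0)(-1) − (-4)(1) = 4
P→J: (-4)(-4) − (1)(-1) = 17
Σ = 78
Area = |Σ|/2 = 39.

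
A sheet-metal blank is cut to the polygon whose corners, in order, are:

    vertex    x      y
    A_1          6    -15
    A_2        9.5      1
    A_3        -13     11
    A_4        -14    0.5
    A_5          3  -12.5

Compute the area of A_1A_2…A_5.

Σ = (148.5) + (117.5) + (147.5) + (173.5) + (30) = 617
Area = |Σ|/2 = 308.5.

308.5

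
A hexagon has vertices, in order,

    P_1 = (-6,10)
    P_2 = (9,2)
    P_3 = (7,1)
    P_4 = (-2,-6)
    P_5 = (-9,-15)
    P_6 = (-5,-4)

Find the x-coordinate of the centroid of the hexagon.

-173/142

Apply the shoelace (surveyor's) formula. First the cross-terms c_i = x_i·y_{i+1} − x_{i+1}·y_i:
  -102, -5, -40, -24, -39, -74  ⇒  2A = -284, A = -142.
Then Σ (x_i + x_{i+1})·c_i = 1038, so x̄ = 1038 / (6·(-142)) = -173/142.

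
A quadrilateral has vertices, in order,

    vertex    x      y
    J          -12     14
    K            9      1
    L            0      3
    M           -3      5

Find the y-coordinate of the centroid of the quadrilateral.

Apply the surveyor's formula. First the cross-terms c_i = x_i·y_{i+1} − x_{i+1}·y_i:
  -138, 27, 9, 18  ⇒  2A = -84, A = -42.
Then Σ (y_i + y_{i+1})·c_i = -1548, so ȳ = -1548 / (6·(-42)) = 43/7.

43/7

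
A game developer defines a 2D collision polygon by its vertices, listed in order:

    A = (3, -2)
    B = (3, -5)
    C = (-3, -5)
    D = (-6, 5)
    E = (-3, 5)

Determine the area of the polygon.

54

Cross-terms: -9, -30, -45, -15, -9  ⇒  Σ = -108
Area = |Σ|/2 = 54.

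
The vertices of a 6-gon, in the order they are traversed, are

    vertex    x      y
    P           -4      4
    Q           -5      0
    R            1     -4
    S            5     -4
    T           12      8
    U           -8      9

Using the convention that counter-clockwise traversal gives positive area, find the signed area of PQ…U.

160

Σ = (20) + (20) + (16) + (88) + (172) + (4) = 320
Signed area = Σ/2 = 160 (positive ⇒ counter-clockwise traversal).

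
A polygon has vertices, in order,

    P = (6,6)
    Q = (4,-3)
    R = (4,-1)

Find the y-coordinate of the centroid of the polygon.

Apply the shoelace (surveyor's) formula. First the cross-terms c_i = x_i·y_{i+1} − x_{i+1}·y_i:
  -42, 8, 30  ⇒  2A = -4, A = -2.
Then Σ (y_i + y_{i+1})·c_i = -8, so ȳ = -8 / (6·(-2)) = 2/3.

2/3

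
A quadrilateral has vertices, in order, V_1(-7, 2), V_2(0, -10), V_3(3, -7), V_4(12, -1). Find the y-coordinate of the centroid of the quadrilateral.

-63/22

Apply the shoelace (surveyor's) formula. First the cross-terms c_i = x_i·y_{i+1} − x_{i+1}·y_i:
  70, 30, 81, 17  ⇒  2A = 198, A = 99.
Then Σ (y_i + y_{i+1})·c_i = -1701, so ȳ = -1701 / (6·99) = -63/22.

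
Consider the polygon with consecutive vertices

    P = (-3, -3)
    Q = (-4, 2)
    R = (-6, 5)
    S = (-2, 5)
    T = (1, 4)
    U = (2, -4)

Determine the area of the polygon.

Apply the surveyor's formula: 2A = Σ (x_i·y_{i+1} − x_{i+1}·y_i), indices taken mod 6.
Σ = (-18) + (-8) + (-20) + (-13) + (-12) + (-18) = -89
Area = |Σ|/2 = 44.5.

44.5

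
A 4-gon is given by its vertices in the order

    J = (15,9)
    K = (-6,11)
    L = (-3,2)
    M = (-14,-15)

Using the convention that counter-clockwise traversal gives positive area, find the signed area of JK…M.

206

Apply the shoelace (surveyor's) formula: 2A = Σ (x_i·y_{i+1} − x_{i+1}·y_i), indices taken mod 4.
Cross-terms: 219, 21, 73, 99  ⇒  Σ = 412
Signed area = Σ/2 = 206 (positive ⇒ counter-clockwise traversal).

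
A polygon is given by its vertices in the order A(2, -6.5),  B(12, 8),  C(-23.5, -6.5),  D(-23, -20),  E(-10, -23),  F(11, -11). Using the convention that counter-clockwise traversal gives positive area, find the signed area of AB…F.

Apply Gauss's area formula: 2A = Σ (x_i·y_{i+1} − x_{i+1}·y_i), indices taken mod 6.
Cross-terms: 94, 110, 320.5, 329, 363, -49.5  ⇒  Σ = 1167
Signed area = Σ/2 = 583.5 (positive ⇒ counter-clockwise traversal).

583.5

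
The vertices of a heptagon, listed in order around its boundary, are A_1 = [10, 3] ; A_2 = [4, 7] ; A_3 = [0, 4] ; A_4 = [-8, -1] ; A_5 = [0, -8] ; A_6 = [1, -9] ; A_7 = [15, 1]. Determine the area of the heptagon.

Apply the shoelace (surveyor's) formula: 2A = Σ (x_i·y_{i+1} − x_{i+1}·y_i), indices taken mod 7.
Σ = (58) + (16) + (32) + (64) + (8) + (136) + (35) = 349
Area = |Σ|/2 = 174.5.

174.5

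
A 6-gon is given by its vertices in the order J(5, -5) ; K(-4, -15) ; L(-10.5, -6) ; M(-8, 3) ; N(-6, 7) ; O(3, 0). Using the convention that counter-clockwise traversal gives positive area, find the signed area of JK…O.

Cross-terms: -95, -133.5, -79.5, -38, -21, -15  ⇒  Σ = -382
Signed area = Σ/2 = -191 (negative ⇒ clockwise traversal).

-191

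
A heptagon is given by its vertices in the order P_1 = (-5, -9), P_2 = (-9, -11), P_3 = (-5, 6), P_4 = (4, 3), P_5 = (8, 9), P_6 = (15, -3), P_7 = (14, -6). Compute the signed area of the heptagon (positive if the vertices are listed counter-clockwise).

Cross-terms: -26, -109, -39, 12, -159, -48, -156  ⇒  Σ = -525
Signed area = Σ/2 = -262.5 (negative ⇒ clockwise traversal).

-262.5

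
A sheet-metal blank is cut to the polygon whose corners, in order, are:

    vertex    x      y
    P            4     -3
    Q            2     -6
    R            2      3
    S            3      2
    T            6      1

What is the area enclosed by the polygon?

18

Apply the surveyor's formula: 2A = Σ (x_i·y_{i+1} − x_{i+1}·y_i), indices taken mod 5.
Cross-terms: -18, 18, -5, -9, -22  ⇒  Σ = -36
Area = |Σ|/2 = 18.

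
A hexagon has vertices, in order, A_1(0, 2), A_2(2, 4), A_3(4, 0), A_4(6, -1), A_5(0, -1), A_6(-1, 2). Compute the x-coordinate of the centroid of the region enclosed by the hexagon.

59/33

Apply Gauss's area formula. First the cross-terms c_i = x_i·y_{i+1} − x_{i+1}·y_i:
  -4, -16, -4, -6, -1, -2  ⇒  2A = -33, A = -16.5.
Then Σ (x_i + x_{i+1})·c_i = -177, so x̄ = -177 / (6·(-16.5)) = 59/33.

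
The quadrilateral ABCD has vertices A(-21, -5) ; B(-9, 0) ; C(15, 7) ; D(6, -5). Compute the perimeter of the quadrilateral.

80

|AB| = √((12)² + (5)²) = √169 = 13
|BC| = √((24)² + (7)²) = √625 = 25
|CD| = √((-9)² + (-12)²) = √225 = 15
|DA| = √((-27)² + (0)²) = √729 = 27
Perimeter = 13 + 25 + 15 + 27 = 80.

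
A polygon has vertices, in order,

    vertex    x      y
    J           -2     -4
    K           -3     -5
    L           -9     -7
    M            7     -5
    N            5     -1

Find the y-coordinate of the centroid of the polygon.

-205/48

Apply Gauss's area formula. First the cross-terms c_i = x_i·y_{i+1} − x_{i+1}·y_i:
  -2, -24, 94, 18, -22  ⇒  2A = 64, A = 32.
Then Σ (y_i + y_{i+1})·c_i = -820, so ȳ = -820 / (6·32) = -205/48.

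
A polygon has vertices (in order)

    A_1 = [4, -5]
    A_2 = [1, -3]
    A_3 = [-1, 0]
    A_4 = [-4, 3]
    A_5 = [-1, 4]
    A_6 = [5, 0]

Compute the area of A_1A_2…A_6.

35.5

Apply the shoelace (surveyor's) formula: 2A = Σ (x_i·y_{i+1} − x_{i+1}·y_i), indices taken mod 6.
Σ = (-7) + (-3) + (-3) + (-13) + (-20) + (-25) = -71
Area = |Σ|/2 = 35.5.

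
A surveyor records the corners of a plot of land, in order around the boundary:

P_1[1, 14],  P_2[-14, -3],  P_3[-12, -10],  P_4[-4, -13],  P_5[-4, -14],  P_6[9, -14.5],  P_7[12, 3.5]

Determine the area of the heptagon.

485.5

Σ = (193) + (104) + (116) + (4) + (184) + (205.5) + (164.5) = 971
Area = |Σ|/2 = 485.5.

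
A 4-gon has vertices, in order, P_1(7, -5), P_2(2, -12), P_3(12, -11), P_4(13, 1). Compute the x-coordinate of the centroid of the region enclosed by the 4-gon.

Apply the shoelace formula. First the cross-terms c_i = x_i·y_{i+1} − x_{i+1}·y_i:
  -74, 122, 155, -72  ⇒  2A = 131, A = 65.5.
Then Σ (x_i + x_{i+1})·c_i = 3477, so x̄ = 3477 / (6·65.5) = 1159/131.

1159/131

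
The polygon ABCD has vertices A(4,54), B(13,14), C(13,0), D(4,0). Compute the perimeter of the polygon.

118

|AB| = √((9)² + (-40)²) = √1681 = 41
|BC| = √((0)² + (-14)²) = √196 = 14
|CD| = √((-9)² + (0)²) = √81 = 9
|DA| = √((0)² + (54)²) = √2916 = 54
Perimeter = 41 + 14 + 9 + 54 = 118.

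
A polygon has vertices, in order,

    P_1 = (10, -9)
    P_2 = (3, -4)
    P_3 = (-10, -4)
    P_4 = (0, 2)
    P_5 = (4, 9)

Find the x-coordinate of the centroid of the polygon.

Apply the surveyor's formula. First the cross-terms c_i = x_i·y_{i+1} − x_{i+1}·y_i:
  -13, -52, -20, -8, -126  ⇒  2A = -219, A = -109.5.
Then Σ (x_i + x_{i+1})·c_i = -1401, so x̄ = -1401 / (6·(-109.5)) = 467/219.

467/219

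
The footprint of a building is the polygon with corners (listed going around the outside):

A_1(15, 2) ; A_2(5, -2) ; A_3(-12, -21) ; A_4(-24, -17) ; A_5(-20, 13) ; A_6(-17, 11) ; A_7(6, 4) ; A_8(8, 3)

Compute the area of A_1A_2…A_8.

648.5

Cross-terms: -40, -129, -300, -652, 1, -134, -14, -29  ⇒  Σ = -1297
Area = |Σ|/2 = 648.5.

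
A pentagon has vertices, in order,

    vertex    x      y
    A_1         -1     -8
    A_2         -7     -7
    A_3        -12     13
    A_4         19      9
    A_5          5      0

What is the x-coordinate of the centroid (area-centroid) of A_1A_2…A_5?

Apply the surveyor's formula. First the cross-terms c_i = x_i·y_{i+1} − x_{i+1}·y_i:
  -49, -175, -355, -45, -40  ⇒  2A = -664, A = -332.
Then Σ (x_i + x_{i+1})·c_i = -8, so x̄ = -8 / (6·(-332)) = 1/249.

1/249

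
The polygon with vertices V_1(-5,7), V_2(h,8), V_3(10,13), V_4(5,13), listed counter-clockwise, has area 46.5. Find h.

8

The doubled signed area Σ (x_i y_{i+1} − x_{i+1} y_i) is linear in h.
With h=0 it equals 45; the coefficient of h is 6 (from the two edges through V_2).
So 6·h + 45 = 2·46.5 = 93 ⇒ h = 8.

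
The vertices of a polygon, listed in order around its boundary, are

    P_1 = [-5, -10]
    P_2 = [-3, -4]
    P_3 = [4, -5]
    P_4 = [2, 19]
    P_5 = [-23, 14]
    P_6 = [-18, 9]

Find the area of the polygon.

Σ = (-10) + (31) + (86) + (465) + (45) + (225) = 842
Area = |Σ|/2 = 421.

421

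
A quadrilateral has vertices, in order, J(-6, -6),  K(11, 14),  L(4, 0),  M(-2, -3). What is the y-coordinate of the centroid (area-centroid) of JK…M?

Apply the shoelace (surveyor's) formula. First the cross-terms c_i = x_i·y_{i+1} − x_{i+1}·y_i:
  -18, -56, -12, -6  ⇒  2A = -92, A = -46.
Then Σ (y_i + y_{i+1})·c_i = -838, so ȳ = -838 / (6·(-46)) = 419/138.

419/138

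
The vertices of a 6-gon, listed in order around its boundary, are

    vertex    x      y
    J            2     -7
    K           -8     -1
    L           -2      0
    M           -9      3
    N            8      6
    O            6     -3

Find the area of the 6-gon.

J→K: (2)(-1) − (-8)(-7) = -58
K→L: (-8)(0) − (-2)(-1) = -2
L→M: (-2)(3) − (-9)(0) = -6
M→N: (-9)(6) − (8)(3) = -78
N→O: (8)(-3) − (6)(6) = -60
O→J: (6)(-7) − (2)(-3) = -36
Σ = -240
Area = |Σ|/2 = 120.

120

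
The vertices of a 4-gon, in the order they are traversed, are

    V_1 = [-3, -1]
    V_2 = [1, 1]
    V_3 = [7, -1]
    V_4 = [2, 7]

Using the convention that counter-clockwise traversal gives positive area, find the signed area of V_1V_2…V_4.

Apply Gauss's area formula: 2A = Σ (x_i·y_{i+1} − x_{i+1}·y_i), indices taken mod 4.
V_1→V_2: (-3)(1) − (1)(-1) = -2
V_2→V_3: (1)(-1) − (7)(1) = -8
V_3→V_4: (7)(7) − (2)(-1) = 51
V_4→V_1: (2)(-1) − (-3)(7) = 19
Σ = 60
Signed area = Σ/2 = 30 (positive ⇒ counter-clockwise traversal).

30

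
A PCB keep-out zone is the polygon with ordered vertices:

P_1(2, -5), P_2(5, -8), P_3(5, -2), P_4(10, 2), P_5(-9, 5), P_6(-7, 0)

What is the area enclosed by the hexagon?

103.5

Cross-terms: 9, 30, 30, 68, 35, 35  ⇒  Σ = 207
Area = |Σ|/2 = 103.5.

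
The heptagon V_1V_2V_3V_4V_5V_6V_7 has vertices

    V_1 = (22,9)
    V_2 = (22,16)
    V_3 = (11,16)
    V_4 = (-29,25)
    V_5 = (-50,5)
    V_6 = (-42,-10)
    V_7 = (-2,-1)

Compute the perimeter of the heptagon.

|V_1V_2| = √((0)² + (7)²) = √49 = 7
|V_2V_3| = √((-11)² + (0)²) = √121 = 11
|V_3V_4| = √((-40)² + (9)²) = √1681 = 41
|V_4V_5| = √((-21)² + (-20)²) = √841 = 29
|V_5V_6| = √((8)² + (-15)²) = √289 = 17
|V_6V_7| = √((40)² + (9)²) = √1681 = 41
|V_7V_1| = √((24)² + (10)²) = √676 = 26
Perimeter = 7 + 11 + 41 + 29 + 17 + 41 + 26 = 172.

172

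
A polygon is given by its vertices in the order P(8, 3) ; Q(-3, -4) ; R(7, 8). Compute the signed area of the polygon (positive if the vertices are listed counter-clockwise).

-31

Cross-terms: -23, 4, -43  ⇒  Σ = -62
Signed area = Σ/2 = -31 (negative ⇒ clockwise traversal).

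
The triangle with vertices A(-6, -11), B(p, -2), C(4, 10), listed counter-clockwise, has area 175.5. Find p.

15

The doubled signed area Σ (x_i y_{i+1} − x_{i+1} y_i) is linear in p.
With p=0 it equals 36; the coefficient of p is 21 (from the two edges through B).
So 21·p + 36 = 2·175.5 = 351 ⇒ p = 15.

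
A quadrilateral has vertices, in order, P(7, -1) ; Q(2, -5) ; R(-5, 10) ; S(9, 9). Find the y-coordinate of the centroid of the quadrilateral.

Apply the shoelace formula. First the cross-terms c_i = x_i·y_{i+1} − x_{i+1}·y_i:
  -33, -5, -135, -72  ⇒  2A = -245, A = -122.5.
Then Σ (y_i + y_{i+1})·c_i = -2968, so ȳ = -2968 / (6·(-122.5)) = 424/105.

424/105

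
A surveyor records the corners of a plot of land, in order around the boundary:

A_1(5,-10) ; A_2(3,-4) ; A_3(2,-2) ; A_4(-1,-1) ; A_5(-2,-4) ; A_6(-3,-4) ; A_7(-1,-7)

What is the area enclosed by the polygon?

34

Cross-terms: 10, 2, -4, 2, -4, 17, 45  ⇒  Σ = 68
Area = |Σ|/2 = 34.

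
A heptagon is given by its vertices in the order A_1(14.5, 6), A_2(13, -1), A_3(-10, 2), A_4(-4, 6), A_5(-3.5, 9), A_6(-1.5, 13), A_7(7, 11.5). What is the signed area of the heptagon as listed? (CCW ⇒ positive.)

-204.25

A_1→A_2: (14.5)(-1) − (13)(6) = -92.5
A_2→A_3: (13)(2) − (-10)(-1) = 16
A_3→A_4: (-10)(6) − (-4)(2) = -52
A_4→A_5: (-4)(9) − (-3.5)(6) = -15
A_5→A_6: (-3.5)(13) − (-1.5)(9) = -32
A_6→A_7: (-1.5)(11.5) − (7)(13) = -108.25
A_7→A_1: (7)(6) − (14.5)(11.5) = -124.75
Σ = -408.5
Signed area = Σ/2 = -204.25 (negative ⇒ clockwise traversal).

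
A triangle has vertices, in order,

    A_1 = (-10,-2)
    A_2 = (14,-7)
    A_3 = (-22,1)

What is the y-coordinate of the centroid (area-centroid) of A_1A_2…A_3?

Apply the shoelace formula. First the cross-terms c_i = x_i·y_{i+1} − x_{i+1}·y_i:
  98, -140, 54  ⇒  2A = 12, A = 6.
Then Σ (y_i + y_{i+1})·c_i = -96, so ȳ = -96 / (6·6) = -8/3.

-8/3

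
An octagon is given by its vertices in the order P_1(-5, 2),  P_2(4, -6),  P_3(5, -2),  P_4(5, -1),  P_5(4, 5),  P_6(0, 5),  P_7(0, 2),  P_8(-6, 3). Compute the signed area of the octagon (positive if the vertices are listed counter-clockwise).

Apply the surveyor's formula: 2A = Σ (x_i·y_{i+1} − x_{i+1}·y_i), indices taken mod 8.
Σ = (22) + (22) + (5) + (29) + (20) + (0) + (12) + (3) = 113
Signed area = Σ/2 = 56.5 (positive ⇒ counter-clockwise traversal).

56.5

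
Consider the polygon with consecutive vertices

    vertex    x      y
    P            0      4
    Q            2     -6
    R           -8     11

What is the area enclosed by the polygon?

Cross-terms: -8, -26, -32  ⇒  Σ = -66
Area = |Σ|/2 = 33.

33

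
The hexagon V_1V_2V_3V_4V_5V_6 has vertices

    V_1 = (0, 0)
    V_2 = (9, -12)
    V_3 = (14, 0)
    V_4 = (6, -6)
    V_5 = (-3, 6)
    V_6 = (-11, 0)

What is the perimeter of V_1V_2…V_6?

|V_1V_2| = √((9)² + (-12)²) = √225 = 15
|V_2V_3| = √((5)² + (12)²) = √169 = 13
|V_3V_4| = √((-8)² + (-6)²) = √100 = 10
|V_4V_5| = √((-9)² + (12)²) = √225 = 15
|V_5V_6| = √((-8)² + (-6)²) = √100 = 10
|V_6V_1| = √((11)² + (0)²) = √121 = 11
Perimeter = 15 + 13 + 10 + 15 + 10 + 11 = 74.

74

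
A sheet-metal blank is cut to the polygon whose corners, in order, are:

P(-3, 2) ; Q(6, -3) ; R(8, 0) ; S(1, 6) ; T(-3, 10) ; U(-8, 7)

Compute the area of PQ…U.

Cross-terms: -3, 24, 48, 28, 59, 5  ⇒  Σ = 161
Area = |Σ|/2 = 80.5.

80.5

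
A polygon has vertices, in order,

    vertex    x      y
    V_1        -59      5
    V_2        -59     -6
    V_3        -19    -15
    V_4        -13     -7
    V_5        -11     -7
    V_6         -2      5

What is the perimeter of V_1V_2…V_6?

136

|V_1V_2| = √((0)² + (-11)²) = √121 = 11
|V_2V_3| = √((40)² + (-9)²) = √1681 = 41
|V_3V_4| = √((6)² + (8)²) = √100 = 10
|V_4V_5| = √((2)² + (0)²) = √4 = 2
|V_5V_6| = √((9)² + (12)²) = √225 = 15
|V_6V_1| = √((-57)² + (0)²) = √3249 = 57
Perimeter = 11 + 41 + 10 + 2 + 15 + 57 = 136.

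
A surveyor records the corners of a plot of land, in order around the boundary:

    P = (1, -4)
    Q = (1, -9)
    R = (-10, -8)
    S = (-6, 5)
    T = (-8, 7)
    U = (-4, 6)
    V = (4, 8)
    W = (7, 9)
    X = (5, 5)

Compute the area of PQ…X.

Σ = (-5) + (-98) + (-98) + (-2) + (-20) + (-56) + (-20) + (-10) + (-25) = -334
Area = |Σ|/2 = 167.

167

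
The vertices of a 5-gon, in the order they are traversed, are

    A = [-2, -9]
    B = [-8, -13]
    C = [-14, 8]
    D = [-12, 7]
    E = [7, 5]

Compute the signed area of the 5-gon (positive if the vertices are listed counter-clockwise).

Apply the shoelace formula: 2A = Σ (x_i·y_{i+1} − x_{i+1}·y_i), indices taken mod 5.
Σ = (-46) + (-246) + (-2) + (-109) + (-53) = -456
Signed area = Σ/2 = -228 (negative ⇒ clockwise traversal).

-228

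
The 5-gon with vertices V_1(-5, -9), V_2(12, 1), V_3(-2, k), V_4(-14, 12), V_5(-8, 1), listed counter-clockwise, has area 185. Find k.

5

The doubled signed area Σ (x_i y_{i+1} − x_{i+1} y_i) is linear in k.
With k=0 it equals 240; the coefficient of k is 26 (from the two edges through V_3).
So 26·k + 240 = 2·185 = 370 ⇒ k = 5.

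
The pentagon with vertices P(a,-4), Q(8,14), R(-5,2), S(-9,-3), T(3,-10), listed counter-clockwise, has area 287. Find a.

14

The doubled signed area Σ (x_i y_{i+1} − x_{i+1} y_i) is linear in a.
With a=0 it equals 238; the coefficient of a is 24 (from the two edges through P).
So 24·a + 238 = 2·287 = 574 ⇒ a = 14.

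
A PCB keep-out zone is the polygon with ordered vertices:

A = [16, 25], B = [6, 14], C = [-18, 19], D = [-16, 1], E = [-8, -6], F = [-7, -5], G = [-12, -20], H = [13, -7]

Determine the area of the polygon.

Apply Gauss's area formula: 2A = Σ (x_i·y_{i+1} − x_{i+1}·y_i), indices taken mod 8.
Σ = (74) + (366) + (286) + (104) + (-2) + (80) + (344) + (437) = 1689
Area = |Σ|/2 = 844.5.

844.5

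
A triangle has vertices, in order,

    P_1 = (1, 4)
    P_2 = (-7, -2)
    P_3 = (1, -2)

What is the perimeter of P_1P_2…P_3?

24

|P_1P_2| = √((-8)² + (-6)²) = √100 = 10
|P_2P_3| = √((8)² + (0)²) = √64 = 8
|P_3P_1| = √((0)² + (6)²) = √36 = 6
Perimeter = 10 + 8 + 6 = 24.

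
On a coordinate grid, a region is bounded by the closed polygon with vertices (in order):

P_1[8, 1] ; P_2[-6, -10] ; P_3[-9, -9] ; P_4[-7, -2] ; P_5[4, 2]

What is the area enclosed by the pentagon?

Cross-terms: -74, -36, -45, -6, -12  ⇒  Σ = -173
Area = |Σ|/2 = 86.5.

86.5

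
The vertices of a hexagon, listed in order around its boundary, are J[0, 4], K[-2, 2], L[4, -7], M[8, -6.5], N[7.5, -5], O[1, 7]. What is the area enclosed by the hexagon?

57.125

Σ = (8) + (6) + (30) + (8.75) + (57.5) + (4) = 114.25
Area = |Σ|/2 = 57.125.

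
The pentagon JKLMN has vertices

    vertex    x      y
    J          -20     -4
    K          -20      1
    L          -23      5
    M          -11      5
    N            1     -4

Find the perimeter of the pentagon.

58

|JK| = √((0)² + (5)²) = √25 = 5
|KL| = √((-3)² + (4)²) = √25 = 5
|LM| = √((12)² + (0)²) = √144 = 12
|MN| = √((12)² + (-9)²) = √225 = 15
|NJ| = √((-21)² + (0)²) = √441 = 21
Perimeter = 5 + 5 + 12 + 15 + 21 = 58.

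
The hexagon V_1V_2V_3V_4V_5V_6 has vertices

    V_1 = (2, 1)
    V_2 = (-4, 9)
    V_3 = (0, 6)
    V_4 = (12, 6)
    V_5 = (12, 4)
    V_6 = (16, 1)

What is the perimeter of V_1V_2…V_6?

48

|V_1V_2| = √((-6)² + (8)²) = √100 = 10
|V_2V_3| = √((4)² + (-3)²) = √25 = 5
|V_3V_4| = √((12)² + (0)²) = √144 = 12
|V_4V_5| = √((0)² + (-2)²) = √4 = 2
|V_5V_6| = √((4)² + (-3)²) = √25 = 5
|V_6V_1| = √((-14)² + (0)²) = √196 = 14
Perimeter = 10 + 5 + 12 + 2 + 5 + 14 = 48.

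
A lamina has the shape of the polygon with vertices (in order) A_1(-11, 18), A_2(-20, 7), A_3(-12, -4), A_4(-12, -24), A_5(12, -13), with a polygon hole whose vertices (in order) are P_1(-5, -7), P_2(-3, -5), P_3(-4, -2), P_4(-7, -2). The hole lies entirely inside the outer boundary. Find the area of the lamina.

Outer boundary:
Apply the shoelace formula: 2A = Σ (x_i·y_{i+1} − x_{i+1}·y_i), indices taken mod 5.
A_1→A_2: (-11)(7) − (-20)(18) = 283
A_2→A_3: (-20)(-4) − (-12)(7) = 164
A_3→A_4: (-12)(-24) − (-12)(-4) = 240
A_4→A_5: (-12)(-13) − (12)(-24) = 444
A_5→A_1: (12)(18) − (-11)(-13) = 73
Σ = 1204
Area = |Σ|/2 = 602.
Hole:
Apply the shoelace formula: 2A = Σ (x_i·y_{i+1} − x_{i+1}·y_i), indices taken mod 4.
Σ = (4) + (-14) + (-6) + (39) = 23
Area = |Σ|/2 = 11.5.
Net area = 602 − 11.5 = 590.5.

590.5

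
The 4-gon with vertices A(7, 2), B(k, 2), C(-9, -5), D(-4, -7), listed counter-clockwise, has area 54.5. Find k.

The doubled signed area Σ (x_i y_{i+1} − x_{i+1} y_i) is linear in k.
With k=0 it equals 116; the coefficient of k is -7 (from the two edges through B).
So -7·k + 116 = 2·54.5 = 109 ⇒ k = 1.

1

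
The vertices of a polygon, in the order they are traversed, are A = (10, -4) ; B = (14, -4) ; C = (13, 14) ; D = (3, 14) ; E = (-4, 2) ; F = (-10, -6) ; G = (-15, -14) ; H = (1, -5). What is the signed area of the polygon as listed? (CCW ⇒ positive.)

Cross-terms: 16, 248, 140, 62, 44, 50, 89, 46  ⇒  Σ = 695
Signed area = Σ/2 = 347.5 (positive ⇒ counter-clockwise traversal).

347.5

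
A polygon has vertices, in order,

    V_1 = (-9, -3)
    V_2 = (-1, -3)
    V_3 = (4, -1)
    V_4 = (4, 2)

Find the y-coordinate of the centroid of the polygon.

Apply the shoelace formula. First the cross-terms c_i = x_i·y_{i+1} − x_{i+1}·y_i:
  24, 13, 12, 6  ⇒  2A = 55, A = 27.5.
Then Σ (y_i + y_{i+1})·c_i = -190, so ȳ = -190 / (6·27.5) = -38/33.

-38/33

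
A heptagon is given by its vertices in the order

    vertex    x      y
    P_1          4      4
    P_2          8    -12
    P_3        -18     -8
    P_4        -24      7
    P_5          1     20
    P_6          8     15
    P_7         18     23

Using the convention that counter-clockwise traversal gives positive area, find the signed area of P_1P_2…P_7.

Cross-terms: -80, -280, -318, -487, -145, -86, -20  ⇒  Σ = -1416
Signed area = Σ/2 = -708 (negative ⇒ clockwise traversal).

-708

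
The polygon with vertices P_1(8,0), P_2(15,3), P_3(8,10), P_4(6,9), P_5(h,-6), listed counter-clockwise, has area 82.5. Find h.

The doubled signed area Σ (x_i y_{i+1} − x_{i+1} y_i) is linear in h.
With h=0 it equals 174; the coefficient of h is -9 (from the two edges through P_5).
So -9·h + 174 = 2·82.5 = 165 ⇒ h = 1.

1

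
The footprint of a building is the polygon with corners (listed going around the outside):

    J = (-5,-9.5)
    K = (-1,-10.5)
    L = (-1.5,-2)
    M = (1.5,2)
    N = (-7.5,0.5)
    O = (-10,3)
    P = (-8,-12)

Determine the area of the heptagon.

93.75

Apply the shoelace (surveyor's) formula: 2A = Σ (x_i·y_{i+1} − x_{i+1}·y_i), indices taken mod 7.
Σ = (43) + (-13.75) + (0) + (15.75) + (-17.5) + (144) + (16) = 187.5
Area = |Σ|/2 = 93.75.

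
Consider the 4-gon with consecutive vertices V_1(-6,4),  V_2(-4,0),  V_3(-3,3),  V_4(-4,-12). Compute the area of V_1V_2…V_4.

18

Apply the shoelace (surveyor's) formula: 2A = Σ (x_i·y_{i+1} − x_{i+1}·y_i), indices taken mod 4.
Σ = (16) + (-12) + (48) + (-88) = -36
Area = |Σ|/2 = 18.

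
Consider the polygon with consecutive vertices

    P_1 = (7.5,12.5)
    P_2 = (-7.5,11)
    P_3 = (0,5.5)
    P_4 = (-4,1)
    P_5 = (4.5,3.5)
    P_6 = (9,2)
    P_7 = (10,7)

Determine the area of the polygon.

Σ = (176.25) + (-41.25) + (22) + (-18.5) + (-22.5) + (43) + (72.5) = 231.5
Area = |Σ|/2 = 115.75.

115.75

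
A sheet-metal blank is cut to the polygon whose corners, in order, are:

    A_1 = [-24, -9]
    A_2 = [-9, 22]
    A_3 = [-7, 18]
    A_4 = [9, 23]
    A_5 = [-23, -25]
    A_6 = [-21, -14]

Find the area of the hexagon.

Σ = (-609) + (-8) + (-323) + (304) + (-203) + (-147) = -986
Area = |Σ|/2 = 493.

493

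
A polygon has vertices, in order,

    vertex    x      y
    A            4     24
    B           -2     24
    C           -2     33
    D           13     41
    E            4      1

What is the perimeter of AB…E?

|AB| = √((-6)² + (0)²) = √36 = 6
|BC| = √((0)² + (9)²) = √81 = 9
|CD| = √((15)² + (8)²) = √289 = 17
|DE| = √((-9)² + (-40)²) = √1681 = 41
|EA| = √((0)² + (23)²) = √529 = 23
Perimeter = 6 + 9 + 17 + 41 + 23 = 96.

96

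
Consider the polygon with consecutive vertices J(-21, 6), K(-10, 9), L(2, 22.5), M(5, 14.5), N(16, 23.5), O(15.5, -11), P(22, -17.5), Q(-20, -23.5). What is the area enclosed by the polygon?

1310

Apply Gauss's area formula: 2A = Σ (x_i·y_{i+1} − x_{i+1}·y_i), indices taken mod 8.
Cross-terms: -129, -243, -83.5, -114.5, -540.25, -29.25, -867, -613.5  ⇒  Σ = -2620
Area = |Σ|/2 = 1310.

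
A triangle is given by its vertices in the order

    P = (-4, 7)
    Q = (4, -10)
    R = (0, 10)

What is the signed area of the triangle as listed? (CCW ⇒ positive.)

Σ = (12) + (40) + (40) = 92
Signed area = Σ/2 = 46 (positive ⇒ counter-clockwise traversal).

46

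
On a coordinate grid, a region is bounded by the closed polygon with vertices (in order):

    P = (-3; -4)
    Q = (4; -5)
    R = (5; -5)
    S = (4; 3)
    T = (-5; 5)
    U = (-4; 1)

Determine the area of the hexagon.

70

Apply Gauss's area formula: 2A = Σ (x_i·y_{i+1} − x_{i+1}·y_i), indices taken mod 6.
Σ = (31) + (5) + (35) + (35) + (15) + (19) = 140
Area = |Σ|/2 = 70.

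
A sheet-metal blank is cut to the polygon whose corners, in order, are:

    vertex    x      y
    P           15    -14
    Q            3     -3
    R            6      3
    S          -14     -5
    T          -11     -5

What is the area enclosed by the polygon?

Apply the surveyor's formula: 2A = Σ (x_i·y_{i+1} − x_{i+1}·y_i), indices taken mod 5.
Cross-terms: -3, 27, 12, 15, 229  ⇒  Σ = 280
Area = |Σ|/2 = 140.

140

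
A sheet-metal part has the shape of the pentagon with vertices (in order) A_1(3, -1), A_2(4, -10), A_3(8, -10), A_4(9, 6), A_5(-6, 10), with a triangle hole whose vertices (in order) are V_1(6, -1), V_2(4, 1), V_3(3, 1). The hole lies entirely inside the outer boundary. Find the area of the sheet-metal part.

Outer boundary:
Apply the surveyor's formula: 2A = Σ (x_i·y_{i+1} − x_{i+1}·y_i), indices taken mod 5.
Cross-terms: -26, 40, 138, 126, -24  ⇒  Σ = 254
Area = |Σ|/2 = 127.
Hole:
Σ = (10) + (1) + (-9) = 2
Area = |Σ|/2 = 1.
Net area = 127 − 1 = 126.

126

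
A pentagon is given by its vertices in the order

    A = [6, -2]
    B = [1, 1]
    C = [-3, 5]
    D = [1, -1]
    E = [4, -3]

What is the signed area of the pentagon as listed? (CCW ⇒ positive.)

Apply the shoelace (surveyor's) formula: 2A = Σ (x_i·y_{i+1} − x_{i+1}·y_i), indices taken mod 5.
Cross-terms: 8, 8, -2, 1, 10  ⇒  Σ = 25
Signed area = Σ/2 = 12.5 (positive ⇒ counter-clockwise traversal).

12.5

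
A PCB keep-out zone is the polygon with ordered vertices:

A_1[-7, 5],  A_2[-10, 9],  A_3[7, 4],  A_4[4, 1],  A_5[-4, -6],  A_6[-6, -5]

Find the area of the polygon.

Apply the shoelace formula: 2A = Σ (x_i·y_{i+1} − x_{i+1}·y_i), indices taken mod 6.
Σ = (-13) + (-103) + (-9) + (-20) + (-16) + (-65) = -226
Area = |Σ|/2 = 113.

113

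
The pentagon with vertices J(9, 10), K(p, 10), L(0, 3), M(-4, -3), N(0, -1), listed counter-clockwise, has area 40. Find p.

5

Write out the shoelace sum; only the two edges meeting at K involve p:
2·Area = [(9·10 − p·10) + (p·3 − 0·10)] + 25
       = -7·p + 115 = 80
⇒ p = 5.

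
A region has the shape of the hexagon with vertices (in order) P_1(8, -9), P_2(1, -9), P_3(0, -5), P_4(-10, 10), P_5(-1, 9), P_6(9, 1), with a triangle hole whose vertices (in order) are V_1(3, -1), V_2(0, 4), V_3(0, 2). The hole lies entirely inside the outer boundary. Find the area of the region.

Outer boundary:
P_1→P_2: (8)(-9) − (1)(-9) = -63
P_2→P_3: (1)(-5) − (0)(-9) = -5
P_3→P_4: (0)(10) − (-10)(-5) = -50
P_4→P_5: (-10)(9) − (-1)(10) = -80
P_5→P_6: (-1)(1) − (9)(9) = -82
P_6→P_1: (9)(-9) − (8)(1) = -89
Σ = -369
Area = |Σ|/2 = 184.5.
Hole:
Σ = (12) + (0) + (-6) = 6
Area = |Σ|/2 = 3.
Net area = 184.5 − 3 = 181.5.

181.5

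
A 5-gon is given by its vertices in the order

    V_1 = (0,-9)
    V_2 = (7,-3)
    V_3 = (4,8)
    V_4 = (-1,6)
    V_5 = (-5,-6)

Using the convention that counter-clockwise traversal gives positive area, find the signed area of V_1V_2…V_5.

122

Apply the shoelace formula: 2A = Σ (x_i·y_{i+1} − x_{i+1}·y_i), indices taken mod 5.
V_1→V_2: (0)(-3) − (7)(-9) = 63
V_2→V_3: (7)(8) − (4)(-3) = 68
V_3→V_4: (4)(6) − (-1)(8) = 32
V_4→V_5: (-1)(-6) − (-5)(6) = 36
V_5→V_1: (-5)(-9) − (0)(-6) = 45
Σ = 244
Signed area = Σ/2 = 122 (positive ⇒ counter-clockwise traversal).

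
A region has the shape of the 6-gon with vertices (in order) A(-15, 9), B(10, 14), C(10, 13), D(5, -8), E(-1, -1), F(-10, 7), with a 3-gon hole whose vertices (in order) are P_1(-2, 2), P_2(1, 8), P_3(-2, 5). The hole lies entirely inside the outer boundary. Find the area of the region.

Outer boundary:
Apply the shoelace formula: 2A = Σ (x_i·y_{i+1} − x_{i+1}·y_i), indices taken mod 6.
Cross-terms: -300, -10, -145, -13, -17, 15  ⇒  Σ = -470
Area = |Σ|/2 = 235.
Hole:
P_1→P_2: (-2)(8) − (1)(2) = -18
P_2→P_3: (1)(5) − (-2)(8) = 21
P_3→P_1: (-2)(2) − (-2)(5) = 6
Σ = 9
Area = |Σ|/2 = 4.5.
Net area = 235 − 4.5 = 230.5.

230.5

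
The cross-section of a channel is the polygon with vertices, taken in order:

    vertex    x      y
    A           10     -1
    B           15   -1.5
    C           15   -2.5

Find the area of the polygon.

2.5

Apply the shoelace formula: 2A = Σ (x_i·y_{i+1} − x_{i+1}·y_i), indices taken mod 3.
Σ = (0) + (-15) + (10) = -5
Area = |Σ|/2 = 2.5.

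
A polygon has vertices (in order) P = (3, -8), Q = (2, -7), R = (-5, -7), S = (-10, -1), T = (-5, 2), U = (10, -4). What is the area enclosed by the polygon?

106

Apply the shoelace (surveyor's) formula: 2A = Σ (x_i·y_{i+1} − x_{i+1}·y_i), indices taken mod 6.
Cross-terms: -5, -49, -65, -25, 0, -68  ⇒  Σ = -212
Area = |Σ|/2 = 106.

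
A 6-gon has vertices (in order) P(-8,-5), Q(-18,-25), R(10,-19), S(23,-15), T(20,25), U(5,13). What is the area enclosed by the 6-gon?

1039

Σ = (110) + (592) + (287) + (875) + (135) + (79) = 2078
Area = |Σ|/2 = 1039.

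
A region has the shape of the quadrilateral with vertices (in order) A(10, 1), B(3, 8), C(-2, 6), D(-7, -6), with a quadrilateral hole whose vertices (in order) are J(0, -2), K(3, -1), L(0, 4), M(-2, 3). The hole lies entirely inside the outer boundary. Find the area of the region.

94

Outer boundary:
A→B: (10)(8) − (3)(1) = 77
B→C: (3)(6) − (-2)(8) = 34
C→D: (-2)(-6) − (-7)(6) = 54
D→A: (-7)(1) − (10)(-6) = 53
Σ = 218
Area = |Σ|/2 = 109.
Hole:
Cross-terms: 6, 12, 8, 4  ⇒  Σ = 30
Area = |Σ|/2 = 15.
Net area = 109 − 15 = 94.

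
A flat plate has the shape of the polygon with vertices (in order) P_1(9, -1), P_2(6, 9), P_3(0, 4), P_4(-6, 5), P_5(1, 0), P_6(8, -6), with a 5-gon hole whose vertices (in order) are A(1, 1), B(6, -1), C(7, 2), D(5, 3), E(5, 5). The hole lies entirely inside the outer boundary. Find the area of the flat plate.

Outer boundary:
Apply the shoelace (surveyor's) formula: 2A = Σ (x_i·y_{i+1} − x_{i+1}·y_i), indices taken mod 6.
P_1→P_2: (9)(9) − (6)(-1) = 87
P_2→P_3: (6)(4) − (0)(9) = 24
P_3→P_4: (0)(5) − (-6)(4) = 24
P_4→P_5: (-6)(0) − (1)(5) = -5
P_5→P_6: (1)(-6) − (8)(0) = -6
P_6→P_1: (8)(-1) − (9)(-6) = 46
Σ = 170
Area = |Σ|/2 = 85.
Hole:
Σ = (-7) + (19) + (11) + (10) + (0) = 33
Area = |Σ|/2 = 16.5.
Net area = 85 − 16.5 = 68.5.

68.5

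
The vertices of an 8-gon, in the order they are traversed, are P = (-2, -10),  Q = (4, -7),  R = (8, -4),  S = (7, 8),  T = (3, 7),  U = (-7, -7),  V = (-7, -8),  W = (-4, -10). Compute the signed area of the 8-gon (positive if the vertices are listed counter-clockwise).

152

Apply Gauss's area formula: 2A = Σ (x_i·y_{i+1} − x_{i+1}·y_i), indices taken mod 8.
Cross-terms: 54, 40, 92, 25, 28, 7, 38, 20  ⇒  Σ = 304
Signed area = Σ/2 = 152 (positive ⇒ counter-clockwise traversal).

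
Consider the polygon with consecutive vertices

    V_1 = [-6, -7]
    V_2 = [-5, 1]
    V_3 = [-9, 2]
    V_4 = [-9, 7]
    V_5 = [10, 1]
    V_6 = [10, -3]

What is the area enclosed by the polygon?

147

V_1→V_2: (-6)(1) − (-5)(-7) = -41
V_2→V_3: (-5)(2) − (-9)(1) = -1
V_3→V_4: (-9)(7) − (-9)(2) = -45
V_4→V_5: (-9)(1) − (10)(7) = -79
V_5→V_6: (10)(-3) − (10)(1) = -40
V_6→V_1: (10)(-7) − (-6)(-3) = -88
Σ = -294
Area = |Σ|/2 = 147.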